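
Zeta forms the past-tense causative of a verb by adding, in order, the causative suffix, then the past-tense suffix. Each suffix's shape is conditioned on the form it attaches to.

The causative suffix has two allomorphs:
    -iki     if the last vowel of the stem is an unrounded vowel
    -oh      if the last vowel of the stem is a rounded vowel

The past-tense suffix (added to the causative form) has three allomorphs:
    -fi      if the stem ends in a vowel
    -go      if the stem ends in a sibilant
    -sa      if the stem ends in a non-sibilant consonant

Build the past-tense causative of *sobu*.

*sobu*: last vowel = /u/, a rounded vowel → -oh → *sobuoh*.
The final sound of the causative form *sobuoh* is /h/, which is a non-sibilant consonant, so the past-tense suffix is -sa, giving *sobuohsa*.

sobuohsa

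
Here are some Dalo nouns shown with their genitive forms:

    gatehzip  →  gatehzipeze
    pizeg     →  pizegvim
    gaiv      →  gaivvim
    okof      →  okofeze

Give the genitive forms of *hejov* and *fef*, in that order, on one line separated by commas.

The suffix is conditioned by the final consonant: -eze when the stem ends in a voiceless consonant (*gatehzip*, *okof*); -vim when the stem ends in a voiced consonant (*pizeg*, *gaiv*).
The final consonant of *hejov* is /v/, which is voiced, so the suffix is -vim, giving *hejovvim*.
Since the final consonant of *fef* is /f/ (voiceless), it takes -eze, giving *fefeze*.

hejovvim, fefeze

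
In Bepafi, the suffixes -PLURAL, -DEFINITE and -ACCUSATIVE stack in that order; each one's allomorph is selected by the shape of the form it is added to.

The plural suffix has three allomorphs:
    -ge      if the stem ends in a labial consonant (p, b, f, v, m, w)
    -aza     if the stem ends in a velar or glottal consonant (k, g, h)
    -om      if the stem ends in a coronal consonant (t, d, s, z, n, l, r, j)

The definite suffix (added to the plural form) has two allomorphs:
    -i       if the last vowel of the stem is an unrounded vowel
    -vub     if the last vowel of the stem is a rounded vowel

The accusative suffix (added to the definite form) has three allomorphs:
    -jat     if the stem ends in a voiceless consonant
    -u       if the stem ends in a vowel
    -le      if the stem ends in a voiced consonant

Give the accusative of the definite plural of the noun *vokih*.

vokihazaiu

*vokih* — final consonant /h/ (velar/glottal) → -aza → *vokihaza*.
The plural form *vokihaza*: last vowel = /a/, an unrounded vowel → -i → *vokihazai*.
Since the final sound of the definite form *vokihazai* is /i/ (a vowel), it takes -u, giving *vokihazaiu*.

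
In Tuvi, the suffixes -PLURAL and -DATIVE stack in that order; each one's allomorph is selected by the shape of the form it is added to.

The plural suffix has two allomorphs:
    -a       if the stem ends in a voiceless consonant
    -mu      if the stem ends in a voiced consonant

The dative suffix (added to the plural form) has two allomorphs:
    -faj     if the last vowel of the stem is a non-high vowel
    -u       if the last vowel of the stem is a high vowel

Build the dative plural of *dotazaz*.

dotazazmuu

The final consonant of *dotazaz* is /z/, which is voiced, so the plural suffix is -mu, giving *dotazazmu*.
The last vowel of the plural form *dotazazmu* is /u/, which is a high vowel, so the dative suffix is -u, giving *dotazazmuu*.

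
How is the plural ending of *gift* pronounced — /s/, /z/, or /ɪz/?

The stem *gift* ends in a voiceless non-sibilant consonant.
The plural suffix surfaces as /ɪz/ after sibilants, /s/ after other voiceless consonants, and /z/ after other voiced sounds.
So the plural -s on *gift* is pronounced /s/.

/s/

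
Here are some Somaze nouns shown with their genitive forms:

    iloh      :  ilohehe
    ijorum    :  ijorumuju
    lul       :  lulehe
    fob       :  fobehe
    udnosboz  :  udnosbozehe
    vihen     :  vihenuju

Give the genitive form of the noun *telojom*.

telojomuju

The suffix is conditioned by the final consonant: -uju when the stem ends in a nasal (*ijorum*, *vihen*); -ehe when the stem ends in a non-nasal consonant (*iloh*, *lul*, *fob*, *udnosboz*).
*telojom* — final consonant /m/ (a nasal) → -uju → *telojomuju*.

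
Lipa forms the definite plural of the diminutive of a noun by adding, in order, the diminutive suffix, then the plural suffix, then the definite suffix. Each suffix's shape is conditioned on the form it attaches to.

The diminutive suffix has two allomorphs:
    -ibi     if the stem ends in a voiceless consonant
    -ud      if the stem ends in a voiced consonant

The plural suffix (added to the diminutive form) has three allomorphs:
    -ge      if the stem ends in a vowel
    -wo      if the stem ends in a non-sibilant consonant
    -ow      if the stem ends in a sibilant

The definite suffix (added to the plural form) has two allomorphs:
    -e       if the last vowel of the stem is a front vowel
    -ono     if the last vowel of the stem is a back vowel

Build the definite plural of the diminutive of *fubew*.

fubewudwoono

Since the final consonant of *fubew* is /w/ (voiced), it takes -ud, giving *fubewud*.
The final sound of the diminutive form *fubewud* is /d/, which is a non-sibilant consonant, so the plural suffix is -wo, giving *fubewudwo*.
The plural form *fubewudwo*: last vowel = /o/, a back vowel → -ono → *fubewudwoono*.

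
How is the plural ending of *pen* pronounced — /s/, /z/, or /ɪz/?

The stem *pen* ends in a voiced non-sibilant sound.
The plural suffix surfaces as /ɪz/ after sibilants, /s/ after other voiceless consonants, and /z/ after other voiced sounds.
So the plural -s on *pen* is pronounced /z/.

/z/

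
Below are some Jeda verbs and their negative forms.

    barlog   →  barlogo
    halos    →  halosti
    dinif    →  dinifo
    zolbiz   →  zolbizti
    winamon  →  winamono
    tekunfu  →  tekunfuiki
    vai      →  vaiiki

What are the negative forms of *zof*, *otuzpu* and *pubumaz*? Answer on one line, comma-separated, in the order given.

zofo, otuzpuiki, pubumazti

The suffix is conditioned by the final sound: -ti when the stem ends in a sibilant (*halos*, *zolbiz*); -o when the stem ends in a non-sibilant consonant (*barlog*, *dinif*, *winamon*); -iki when the stem ends in a vowel (*tekunfu*, *vai*).
The final sound of *zof* is /f/, which is a non-sibilant consonant, so the suffix is -o, giving *zofo*.
*otuzpu* — final sound /u/ (a vowel) → -iki → *otuzpuiki*.
The final sound of *pubumaz* is /z/, which is a sibilant, so the suffix is -ti, giving *pubumazti*.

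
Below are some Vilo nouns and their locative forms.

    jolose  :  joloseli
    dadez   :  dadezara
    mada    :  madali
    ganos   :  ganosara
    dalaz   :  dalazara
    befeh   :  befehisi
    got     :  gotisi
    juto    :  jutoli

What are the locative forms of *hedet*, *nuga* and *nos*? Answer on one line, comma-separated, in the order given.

Looking at the final sound of each stem: -ara when the stem ends in a sibilant (*dadez*, *ganos*, *dalaz*); -isi when the stem ends in a non-sibilant consonant (*befeh*, *got*); -li when the stem ends in a vowel (*jolose*, *mada*, *juto*).
Since the final sound of *hedet* is /t/ (a non-sibilant consonant), it takes -isi, giving *hedetisi*.
*nuga*: final sound = /a/, a vowel → -li → *nugali*.
*nos* — final sound /s/ (a sibilant) → -ara → *nosara*.

hedetisi, nugali, nosara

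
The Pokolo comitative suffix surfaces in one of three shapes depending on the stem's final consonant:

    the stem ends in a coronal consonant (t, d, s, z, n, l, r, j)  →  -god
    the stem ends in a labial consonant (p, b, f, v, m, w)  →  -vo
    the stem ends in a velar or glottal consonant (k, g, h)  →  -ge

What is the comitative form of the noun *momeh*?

Since the final consonant of *momeh* is /h/ (velar/glottal), it takes -ge, giving *momehge*.

momehge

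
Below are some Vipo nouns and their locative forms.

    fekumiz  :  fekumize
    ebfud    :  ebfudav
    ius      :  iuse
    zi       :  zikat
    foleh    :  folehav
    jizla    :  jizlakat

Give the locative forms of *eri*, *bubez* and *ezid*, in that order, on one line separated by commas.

The suffix is conditioned by the final sound: -e when the stem ends in a sibilant (*fekumiz*, *ius*); -av when the stem ends in a non-sibilant consonant (*ebfud*, *foleh*); -kat when the stem ends in a vowel (*zi*, *jizla*).
*eri*: final sound = /i/, a vowel → -kat → *erikat*.
Since the final sound of *bubez* is /z/ (a sibilant), it takes -e, giving *bubeze*.
Since the final sound of *ezid* is /d/ (a non-sibilant consonant), it takes -av, giving *ezidav*.

erikat, bubeze, ezidav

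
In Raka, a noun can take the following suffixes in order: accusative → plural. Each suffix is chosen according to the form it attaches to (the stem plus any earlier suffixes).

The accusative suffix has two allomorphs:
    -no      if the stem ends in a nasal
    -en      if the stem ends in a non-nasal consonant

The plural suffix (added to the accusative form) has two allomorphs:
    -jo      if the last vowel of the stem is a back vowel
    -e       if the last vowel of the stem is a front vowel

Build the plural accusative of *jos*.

josene

The final consonant of *jos* is /s/, which is non-nasal, so the accusative suffix is -en, giving *josen*.
The accusative form *josen*: last vowel = /e/, a front vowel → -e → *josene*.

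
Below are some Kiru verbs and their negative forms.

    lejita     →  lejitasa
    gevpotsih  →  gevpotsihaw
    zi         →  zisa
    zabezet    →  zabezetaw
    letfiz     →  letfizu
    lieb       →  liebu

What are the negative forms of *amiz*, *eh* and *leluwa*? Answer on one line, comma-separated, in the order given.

amizu, ehaw, leluwasa

The alternation tracks the final sound of the stem — -aw when the stem ends in a voiceless consonant (*gevpotsih*, *zabezet*); -u when the stem ends in a voiced consonant (*letfiz*, *lieb*); -sa when the stem ends in a vowel (*lejita*, *zi*).
*amiz*: final sound = /z/, a voiced consonant → -u → *amizu*.
*eh*: final sound = /h/, a voiceless consonant → -aw → *ehaw*.
*leluwa*: final sound = /a/, a vowel → -sa → *leluwasa*.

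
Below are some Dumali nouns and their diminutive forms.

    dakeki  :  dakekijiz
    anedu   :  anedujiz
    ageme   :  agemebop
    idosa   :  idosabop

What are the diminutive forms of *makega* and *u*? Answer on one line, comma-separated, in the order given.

makegabop, ujiz

Looking at the last vowel of each stem: -jiz when the last vowel of the stem is a high vowel (*dakeki*, *anedu*); -bop when the last vowel of the stem is a non-high vowel (*ageme*, *idosa*).
*makega*: last vowel = /a/, a non-high vowel → -bop → *makegabop*.
*u*: last vowel = /u/, a high vowel → -jiz → *ujiz*.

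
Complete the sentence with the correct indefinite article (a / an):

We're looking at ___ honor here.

an

The indefinite article is chosen by the initial *sound* of the following word, not its spelling.
*honor* begins with the sound /ɒ/ (silent h) — a vowel sound.
So the article is *an*: We're looking at an honor here.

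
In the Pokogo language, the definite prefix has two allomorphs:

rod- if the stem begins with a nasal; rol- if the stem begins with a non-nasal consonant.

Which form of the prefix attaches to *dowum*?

rol-

*dowum* — first consonant /d/ (non-nasal) → rol-.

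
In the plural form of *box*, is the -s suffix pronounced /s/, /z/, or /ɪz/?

The stem *box* ends in a sibilant (/s, z, ʃ, ʒ, tʃ, dʒ/).
The plural suffix surfaces as /ɪz/ after sibilants, /s/ after other voiceless consonants, and /z/ after other voiced sounds.
So the plural -s on *box* is pronounced /ɪz/.

/ɪz/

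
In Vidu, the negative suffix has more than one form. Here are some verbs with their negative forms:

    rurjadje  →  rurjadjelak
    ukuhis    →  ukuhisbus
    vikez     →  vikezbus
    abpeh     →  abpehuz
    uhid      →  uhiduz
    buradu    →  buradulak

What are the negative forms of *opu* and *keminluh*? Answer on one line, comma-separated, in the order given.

opulak, keminluhuz

Looking at the final sound of each stem: -bus when the stem ends in a sibilant (*ukuhis*, *vikez*); -uz when the stem ends in a non-sibilant consonant (*abpeh*, *uhid*); -lak when the stem ends in a vowel (*rurjadje*, *buradu*).
The final sound of *opu* is /u/, which is a vowel, so the suffix is -lak, giving *opulak*.
The final sound of *keminluh* is /h/, which is a non-sibilant consonant, so the suffix is -uz, giving *keminluhuz*.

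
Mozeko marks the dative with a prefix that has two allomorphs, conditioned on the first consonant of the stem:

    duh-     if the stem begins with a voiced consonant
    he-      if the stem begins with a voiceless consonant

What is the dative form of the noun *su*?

Since the first consonant of *su* is /s/ (voiceless), it takes he-, giving *hesu*.

hesu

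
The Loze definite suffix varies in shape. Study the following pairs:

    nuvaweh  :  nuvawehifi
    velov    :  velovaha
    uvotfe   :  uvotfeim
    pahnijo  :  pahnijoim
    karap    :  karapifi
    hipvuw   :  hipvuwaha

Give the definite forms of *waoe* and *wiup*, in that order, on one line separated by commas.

The suffix is conditioned by the final sound: -ifi when the stem ends in a voiceless consonant (*nuvaweh*, *karap*); -aha when the stem ends in a voiced consonant (*velov*, *hipvuw*); -im when the stem ends in a vowel (*uvotfe*, *pahnijo*).
*waoe* — final sound /e/ (a vowel) → -im → *waoeim*.
*wiup* — final sound /p/ (a voiceless consonant) → -ifi → *wiupifi*.

waoeim, wiupifi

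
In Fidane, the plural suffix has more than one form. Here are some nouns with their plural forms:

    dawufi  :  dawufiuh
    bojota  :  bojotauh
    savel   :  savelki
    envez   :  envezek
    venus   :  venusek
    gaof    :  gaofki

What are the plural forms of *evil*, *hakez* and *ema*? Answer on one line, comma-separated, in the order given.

The alternation tracks the final sound of the stem — -ek when the stem ends in a sibilant (*envez*, *venus*); -ki when the stem ends in a non-sibilant consonant (*savel*, *gaof*); -uh when the stem ends in a vowel (*dawufi*, *bojota*).
*evil*: final sound = /l/, a non-sibilant consonant → -ki → *evilki*.
Since the final sound of *hakez* is /z/ (a sibilant), it takes -ek, giving *hakezek*.
*ema* — final sound /a/ (a vowel) → -uh → *emauh*.

evilki, hakezek, emauh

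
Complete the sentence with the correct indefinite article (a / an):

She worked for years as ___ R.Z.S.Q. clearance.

an

The indefinite article is chosen by the initial *sound* of the following word, not its spelling.
The initialism *R.Z.S.Q.* is read letter by letter; the first letter, R, is pronounced /ɑr/, which begins with a vowel sound.
So the article is *an*: She worked for years as an R.Z.S.Q. clearance.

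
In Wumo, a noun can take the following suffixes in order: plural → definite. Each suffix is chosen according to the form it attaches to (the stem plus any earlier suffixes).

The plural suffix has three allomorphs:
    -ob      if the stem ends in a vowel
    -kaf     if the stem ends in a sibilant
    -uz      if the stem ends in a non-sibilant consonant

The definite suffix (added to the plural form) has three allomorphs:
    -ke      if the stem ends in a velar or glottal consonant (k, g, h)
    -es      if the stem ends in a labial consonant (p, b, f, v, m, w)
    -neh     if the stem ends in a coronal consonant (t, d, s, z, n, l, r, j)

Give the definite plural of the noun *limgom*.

The final sound of *limgom* is /m/, which is a non-sibilant consonant, so the plural suffix is -uz, giving *limgomuz*.
The plural form *limgomuz*: final consonant = /z/, coronal → -neh → *limgomuzneh*.

limgomuzneh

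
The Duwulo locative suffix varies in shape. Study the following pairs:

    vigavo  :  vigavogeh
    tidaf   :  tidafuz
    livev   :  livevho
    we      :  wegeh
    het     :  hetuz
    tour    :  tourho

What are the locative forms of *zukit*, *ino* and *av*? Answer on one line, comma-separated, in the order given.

The alternation tracks the final sound of the stem — -uz when the stem ends in a voiceless consonant (*tidaf*, *het*); -ho when the stem ends in a voiced consonant (*livev*, *tour*); -geh when the stem ends in a vowel (*vigavo*, *we*).
*zukit* — final sound /t/ (a voiceless consonant) → -uz → *zukituz*.
*ino* — final sound /o/ (a vowel) → -geh → *inogeh*.
*av* — final sound /v/ (a voiced consonant) → -ho → *avho*.

zukituz, inogeh, avho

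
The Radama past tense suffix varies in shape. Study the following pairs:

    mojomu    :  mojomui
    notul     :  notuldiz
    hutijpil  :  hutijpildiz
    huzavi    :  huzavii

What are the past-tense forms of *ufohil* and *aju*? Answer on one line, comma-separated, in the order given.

The alternation tracks the final sound of the stem — -diz when the stem ends in a consonant (*notul*, *hutijpil*); -i when the stem ends in a vowel (*mojomu*, *huzavi*).
*ufohil*: final sound = /l/, a consonant → -diz → *ufohildiz*.
Since the final sound of *aju* is /u/ (a vowel), it takes -i, giving *ajui*.

ufohildiz, ajui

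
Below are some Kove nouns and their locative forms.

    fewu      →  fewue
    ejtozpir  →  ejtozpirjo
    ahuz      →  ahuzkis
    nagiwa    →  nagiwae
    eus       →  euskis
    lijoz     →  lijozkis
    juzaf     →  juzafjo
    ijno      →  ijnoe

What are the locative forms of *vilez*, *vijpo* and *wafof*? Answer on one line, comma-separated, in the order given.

The alternation tracks the final sound of the stem — -kis when the stem ends in a sibilant (*ahuz*, *eus*, *lijoz*); -jo when the stem ends in a non-sibilant consonant (*ejtozpir*, *juzaf*); -e when the stem ends in a vowel (*fewu*, *nagiwa*, *ijno*).
The final sound of *vilez* is /z/, which is a sibilant, so the suffix is -kis, giving *vilezkis*.
The final sound of *vijpo* is /o/, which is a vowel, so the suffix is -e, giving *vijpoe*.
The final sound of *wafof* is /f/, which is a non-sibilant consonant, so the suffix is -jo, giving *wafofjo*.

vilezkis, vijpoe, wafofjo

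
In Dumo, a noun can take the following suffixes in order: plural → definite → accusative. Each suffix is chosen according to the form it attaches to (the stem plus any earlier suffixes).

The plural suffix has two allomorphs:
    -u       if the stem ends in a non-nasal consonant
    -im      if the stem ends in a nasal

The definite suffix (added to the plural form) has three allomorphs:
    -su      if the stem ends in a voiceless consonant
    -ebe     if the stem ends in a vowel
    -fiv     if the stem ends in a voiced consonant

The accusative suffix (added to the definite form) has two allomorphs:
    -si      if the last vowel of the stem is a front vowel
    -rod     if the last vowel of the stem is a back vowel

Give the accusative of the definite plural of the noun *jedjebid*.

jedjebiduebesi

*jedjebid*: final consonant = /d/, non-nasal → -u → *jedjebidu*.
The plural form *jedjebidu* — final sound /u/ (a vowel) → -ebe → *jedjebiduebe*.
The definite form *jedjebiduebe*: last vowel = /e/, a front vowel → -si → *jedjebiduebesi*.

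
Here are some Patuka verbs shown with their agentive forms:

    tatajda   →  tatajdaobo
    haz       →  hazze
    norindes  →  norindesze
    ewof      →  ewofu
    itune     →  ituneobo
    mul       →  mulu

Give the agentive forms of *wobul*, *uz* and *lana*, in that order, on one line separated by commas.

Looking at the final sound of each stem: -ze when the stem ends in a sibilant (*haz*, *norindes*); -u when the stem ends in a non-sibilant consonant (*ewof*, *mul*); -obo when the stem ends in a vowel (*tatajda*, *itune*).
*wobul*: final sound = /l/, a non-sibilant consonant → -u → *wobulu*.
The final sound of *uz* is /z/, which is a sibilant, so the suffix is -ze, giving *uzze*.
Since the final sound of *lana* is /a/ (a vowel), it takes -obo, giving *lanaobo*.

wobulu, uzze, lanaobo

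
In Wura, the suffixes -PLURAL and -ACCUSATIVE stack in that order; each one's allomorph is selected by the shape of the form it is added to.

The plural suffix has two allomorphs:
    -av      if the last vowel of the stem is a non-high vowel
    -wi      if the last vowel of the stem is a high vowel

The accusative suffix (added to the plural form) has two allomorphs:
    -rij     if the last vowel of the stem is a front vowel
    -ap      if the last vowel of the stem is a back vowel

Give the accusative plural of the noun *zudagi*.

*zudagi*: last vowel = /i/, a high vowel → -wi → *zudagiwi*.
Since the last vowel of the plural form *zudagiwi* is /i/ (a front vowel), it takes -rij, giving *zudagiwirij*.

zudagiwirij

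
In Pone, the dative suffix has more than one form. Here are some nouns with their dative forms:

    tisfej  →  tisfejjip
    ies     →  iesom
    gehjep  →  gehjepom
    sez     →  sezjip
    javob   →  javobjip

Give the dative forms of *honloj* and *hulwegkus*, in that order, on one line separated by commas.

The suffix is conditioned by the final consonant: -om when the stem ends in a voiceless consonant (*ies*, *gehjep*); -jip when the stem ends in a voiced consonant (*tisfej*, *sez*, *javob*).
*honloj* — final consonant /j/ (voiced) → -jip → *honlojjip*.
*hulwegkus*: final consonant = /s/, voiceless → -om → *hulwegkusom*.

honlojjip, hulwegkusom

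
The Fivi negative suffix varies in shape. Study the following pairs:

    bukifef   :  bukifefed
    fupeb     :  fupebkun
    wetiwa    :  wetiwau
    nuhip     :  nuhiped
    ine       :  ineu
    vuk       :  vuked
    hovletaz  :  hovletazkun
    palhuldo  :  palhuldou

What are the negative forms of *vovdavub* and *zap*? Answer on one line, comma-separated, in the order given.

vovdavubkun, zaped

The suffix is conditioned by the final sound: -ed when the stem ends in a voiceless consonant (*bukifef*, *nuhip*, *vuk*); -kun when the stem ends in a voiced consonant (*fupeb*, *hovletaz*); -u when the stem ends in a vowel (*wetiwa*, *ine*, *palhuldo*).
*vovdavub* — final sound /b/ (a voiced consonant) → -kun → *vovdavubkun*.
*zap* — final sound /p/ (a voiceless consonant) → -ed → *zaped*.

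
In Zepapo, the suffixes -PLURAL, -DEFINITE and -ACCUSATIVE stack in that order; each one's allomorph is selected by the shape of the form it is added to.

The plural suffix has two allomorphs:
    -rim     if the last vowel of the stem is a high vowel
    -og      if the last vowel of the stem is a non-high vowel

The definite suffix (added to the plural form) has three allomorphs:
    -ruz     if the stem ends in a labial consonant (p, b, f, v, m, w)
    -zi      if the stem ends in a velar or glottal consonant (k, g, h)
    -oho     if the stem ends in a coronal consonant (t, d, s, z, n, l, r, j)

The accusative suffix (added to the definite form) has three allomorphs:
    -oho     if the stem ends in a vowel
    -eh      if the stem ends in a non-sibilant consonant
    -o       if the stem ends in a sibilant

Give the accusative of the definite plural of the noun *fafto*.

faftoogzioho

The last vowel of *fafto* is /o/, which is a non-high vowel, so the plural suffix is -og, giving *faftoog*.
Since the final consonant of the plural form *faftoog* is /g/ (velar/glottal), it takes -zi, giving *faftoogzi*.
The definite form *faftoogzi* — final sound /i/ (a vowel) → -oho → *faftoogzioho*.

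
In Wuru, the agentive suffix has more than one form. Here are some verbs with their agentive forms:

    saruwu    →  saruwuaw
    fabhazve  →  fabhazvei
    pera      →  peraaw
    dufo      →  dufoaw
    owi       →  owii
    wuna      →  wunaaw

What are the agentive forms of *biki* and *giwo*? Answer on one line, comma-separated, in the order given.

Looking at the last vowel of each stem: -i when the last vowel of the stem is a front vowel (*fabhazve*, *owi*); -aw when the last vowel of the stem is a back vowel (*saruwu*, *pera*, *dufo*, *wuna*).
The last vowel of *biki* is /i/, which is a front vowel, so the suffix is -i, giving *bikii*.
The last vowel of *giwo* is /o/, which is a back vowel, so the suffix is -aw, giving *giwoaw*.

bikii, giwoaw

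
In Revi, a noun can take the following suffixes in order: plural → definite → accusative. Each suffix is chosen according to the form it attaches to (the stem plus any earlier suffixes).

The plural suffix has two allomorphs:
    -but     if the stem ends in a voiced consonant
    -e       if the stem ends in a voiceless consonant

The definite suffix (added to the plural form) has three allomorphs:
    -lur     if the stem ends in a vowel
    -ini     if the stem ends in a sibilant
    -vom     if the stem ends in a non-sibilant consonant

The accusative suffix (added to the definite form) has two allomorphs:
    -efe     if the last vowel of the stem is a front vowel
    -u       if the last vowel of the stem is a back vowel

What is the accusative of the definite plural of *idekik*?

Since the final consonant of *idekik* is /k/ (voiceless), it takes -e, giving *idekike*.
The plural form *idekike* — final sound /e/ (a vowel) → -lur → *idekikelur*.
The definite form *idekikelur* — last vowel /u/ (a back vowel) → -u → *idekikeluru*.

idekikeluru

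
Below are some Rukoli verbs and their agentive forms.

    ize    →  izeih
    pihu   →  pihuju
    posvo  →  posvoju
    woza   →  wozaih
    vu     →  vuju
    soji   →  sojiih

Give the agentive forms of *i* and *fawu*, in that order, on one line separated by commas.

iih, fawuju

The pattern is rounding harmony: -ju when the last vowel of the stem is a rounded vowel (*pihu*, *posvo*, *vu*); -ih when the last vowel of the stem is an unrounded vowel (*ize*, *woza*, *soji*).
The last vowel of *i* is /i/, which is an unrounded vowel, so the suffix is -ih, giving *iih*.
The last vowel of *fawu* is /u/, which is a rounded vowel, so the suffix is -ju, giving *fawuju*.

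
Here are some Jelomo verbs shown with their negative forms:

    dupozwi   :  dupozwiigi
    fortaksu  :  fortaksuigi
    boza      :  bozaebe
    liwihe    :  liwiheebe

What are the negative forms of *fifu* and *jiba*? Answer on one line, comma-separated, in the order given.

The pattern is height harmony: -igi when the last vowel of the stem is a high vowel (*dupozwi*, *fortaksu*); -ebe when the last vowel of the stem is a non-high vowel (*boza*, *liwihe*).
The last vowel of *fifu* is /u/, which is a high vowel, so the suffix is -igi, giving *fifuigi*.
*jiba*: last vowel = /a/, a non-high vowel → -ebe → *jibaebe*.

fifuigi, jibaebe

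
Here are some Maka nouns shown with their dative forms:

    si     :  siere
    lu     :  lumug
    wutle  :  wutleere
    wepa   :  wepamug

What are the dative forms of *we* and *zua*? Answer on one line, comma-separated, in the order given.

Looking at the last vowel of each stem: -ere when the last vowel of the stem is a front vowel (*si*, *wutle*); -mug when the last vowel of the stem is a back vowel (*lu*, *wepa*).
The last vowel of *we* is /e/, which is a front vowel, so the suffix is -ere, giving *weere*.
*zua* — last vowel /a/ (a back vowel) → -mug → *zuamug*.

weere, zuamug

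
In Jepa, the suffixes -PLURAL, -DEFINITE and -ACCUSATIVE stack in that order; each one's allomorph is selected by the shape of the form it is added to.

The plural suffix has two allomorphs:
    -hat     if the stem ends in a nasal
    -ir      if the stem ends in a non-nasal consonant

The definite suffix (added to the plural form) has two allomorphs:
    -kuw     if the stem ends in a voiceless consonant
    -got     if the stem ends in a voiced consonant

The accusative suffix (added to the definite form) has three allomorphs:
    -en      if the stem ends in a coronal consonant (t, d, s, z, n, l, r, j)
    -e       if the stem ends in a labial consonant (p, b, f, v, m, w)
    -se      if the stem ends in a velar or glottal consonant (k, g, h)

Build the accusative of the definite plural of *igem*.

The final consonant of *igem* is /m/, which is a nasal, so the plural suffix is -hat, giving *igemhat*.
The plural form *igemhat*: final consonant = /t/, voiceless → -kuw → *igemhatkuw*.
Since the final consonant of the definite form *igemhatkuw* is /w/ (labial), it takes -e, giving *igemhatkuwe*.

igemhatkuwe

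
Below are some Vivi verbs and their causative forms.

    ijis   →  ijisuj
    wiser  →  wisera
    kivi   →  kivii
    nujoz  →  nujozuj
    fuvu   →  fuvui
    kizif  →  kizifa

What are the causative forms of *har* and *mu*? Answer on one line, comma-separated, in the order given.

The alternation tracks the final sound of the stem — -uj when the stem ends in a sibilant (*ijis*, *nujoz*); -a when the stem ends in a non-sibilant consonant (*wiser*, *kizif*); -i when the stem ends in a vowel (*kivi*, *fuvu*).
Since the final sound of *har* is /r/ (a non-sibilant consonant), it takes -a, giving *hara*.
*mu* — final sound /u/ (a vowel) → -i → *mui*.

hara, mui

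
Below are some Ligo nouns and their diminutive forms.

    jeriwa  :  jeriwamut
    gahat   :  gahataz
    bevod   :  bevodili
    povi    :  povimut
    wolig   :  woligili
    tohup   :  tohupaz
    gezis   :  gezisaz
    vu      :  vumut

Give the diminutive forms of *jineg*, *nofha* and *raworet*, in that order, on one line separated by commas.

jinegili, nofhamut, raworetaz

The pattern is voicing of the final sound: -az when the stem ends in a voiceless consonant (*gahat*, *tohup*, *gezis*); -ili when the stem ends in a voiced consonant (*bevod*, *wolig*); -mut when the stem ends in a vowel (*jeriwa*, *povi*, *vu*).
Since the final sound of *jineg* is /g/ (a voiced consonant), it takes -ili, giving *jinegili*.
*nofha* — final sound /a/ (a vowel) → -mut → *nofhamut*.
*raworet*: final sound = /t/, a voiceless consonant → -az → *raworetaz*.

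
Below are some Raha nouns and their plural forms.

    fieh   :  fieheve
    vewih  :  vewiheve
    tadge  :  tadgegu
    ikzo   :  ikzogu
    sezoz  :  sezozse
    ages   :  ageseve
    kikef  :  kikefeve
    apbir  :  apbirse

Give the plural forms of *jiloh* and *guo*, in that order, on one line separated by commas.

The alternation tracks the final sound of the stem — -eve when the stem ends in a voiceless consonant (*fieh*, *vewih*, *ages*, *kikef*); -se when the stem ends in a voiced consonant (*sezoz*, *apbir*); -gu when the stem ends in a vowel (*tadge*, *ikzo*).
*jiloh* — final sound /h/ (a voiceless consonant) → -eve → *jiloheve*.
*guo* — final sound /o/ (a vowel) → -gu → *guogu*.

jiloheve, guogu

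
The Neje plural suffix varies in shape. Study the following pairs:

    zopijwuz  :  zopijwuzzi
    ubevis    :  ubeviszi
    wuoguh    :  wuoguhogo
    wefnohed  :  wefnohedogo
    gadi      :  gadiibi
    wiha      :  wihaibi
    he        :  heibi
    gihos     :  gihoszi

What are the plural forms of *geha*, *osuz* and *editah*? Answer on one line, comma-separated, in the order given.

The pattern is sibilance of the final sound: -zi when the stem ends in a sibilant (*zopijwuz*, *ubevis*, *gihos*); -ogo when the stem ends in a non-sibilant consonant (*wuoguh*, *wefnohed*); -ibi when the stem ends in a vowel (*gadi*, *wiha*, *he*).
The final sound of *geha* is /a/, which is a vowel, so the suffix is -ibi, giving *gehaibi*.
*osuz* — final sound /z/ (a sibilant) → -zi → *osuzzi*.
Since the final sound of *editah* is /h/ (a non-sibilant consonant), it takes -ogo, giving *editahogo*.

gehaibi, osuzzi, editahogo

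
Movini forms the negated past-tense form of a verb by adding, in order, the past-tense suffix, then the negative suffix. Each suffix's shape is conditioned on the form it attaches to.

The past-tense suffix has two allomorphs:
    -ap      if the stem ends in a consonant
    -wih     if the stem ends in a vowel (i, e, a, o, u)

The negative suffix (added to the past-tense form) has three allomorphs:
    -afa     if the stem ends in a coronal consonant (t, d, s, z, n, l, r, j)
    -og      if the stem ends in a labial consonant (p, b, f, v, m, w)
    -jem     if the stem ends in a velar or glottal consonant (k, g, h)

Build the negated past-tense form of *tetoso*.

tetosowihjem

*tetoso* — final sound /o/ (a vowel) → -wih → *tetosowih*.
The past-tense form *tetosowih*: final consonant = /h/, velar/glottal → -jem → *tetosowihjem*.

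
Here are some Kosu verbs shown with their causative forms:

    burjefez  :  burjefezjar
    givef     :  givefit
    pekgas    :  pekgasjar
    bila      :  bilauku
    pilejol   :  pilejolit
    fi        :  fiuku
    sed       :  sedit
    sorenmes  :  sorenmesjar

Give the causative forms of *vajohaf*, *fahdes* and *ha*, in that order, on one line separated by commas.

The suffix is conditioned by the final sound: -jar when the stem ends in a sibilant (*burjefez*, *pekgas*, *sorenmes*); -it when the stem ends in a non-sibilant consonant (*givef*, *pilejol*, *sed*); -uku when the stem ends in a vowel (*bila*, *fi*).
*vajohaf* — final sound /f/ (a non-sibilant consonant) → -it → *vajohafit*.
*fahdes* — final sound /s/ (a sibilant) → -jar → *fahdesjar*.
Since the final sound of *ha* is /a/ (a vowel), it takes -uku, giving *hauku*.

vajohafit, fahdesjar, hauku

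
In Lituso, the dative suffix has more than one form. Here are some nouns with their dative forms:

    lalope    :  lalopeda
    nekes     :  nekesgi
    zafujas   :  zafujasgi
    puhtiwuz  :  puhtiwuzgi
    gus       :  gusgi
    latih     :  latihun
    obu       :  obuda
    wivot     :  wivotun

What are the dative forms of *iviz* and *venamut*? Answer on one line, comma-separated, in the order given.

ivizgi, venamutun

Looking at the final sound of each stem: -gi when the stem ends in a sibilant (*nekes*, *zafujas*, *puhtiwuz*, *gus*); -un when the stem ends in a non-sibilant consonant (*latih*, *wivot*); -da when the stem ends in a vowel (*lalope*, *obu*).
Since the final sound of *iviz* is /z/ (a sibilant), it takes -gi, giving *ivizgi*.
Since the final sound of *venamut* is /t/ (a non-sibilant consonant), it takes -un, giving *venamutun*.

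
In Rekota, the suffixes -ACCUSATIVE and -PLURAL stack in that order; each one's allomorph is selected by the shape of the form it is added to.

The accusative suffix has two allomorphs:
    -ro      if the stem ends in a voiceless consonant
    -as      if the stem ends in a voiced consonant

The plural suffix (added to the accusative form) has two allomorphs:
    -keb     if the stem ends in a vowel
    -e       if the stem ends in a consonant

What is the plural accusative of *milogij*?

*milogij*: final consonant = /j/, voiced → -as → *milogijas*.
Since the final sound of the accusative form *milogijas* is /s/ (a consonant), it takes -e, giving *milogijase*.

milogijase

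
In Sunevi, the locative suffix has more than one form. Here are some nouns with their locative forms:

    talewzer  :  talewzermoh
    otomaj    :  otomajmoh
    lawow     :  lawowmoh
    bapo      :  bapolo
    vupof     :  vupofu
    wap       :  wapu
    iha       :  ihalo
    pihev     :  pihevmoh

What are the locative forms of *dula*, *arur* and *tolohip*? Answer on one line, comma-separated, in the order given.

dulalo, arurmoh, tolohipu

Looking at the final sound of each stem: -u when the stem ends in a voiceless consonant (*vupof*, *wap*); -moh when the stem ends in a voiced consonant (*talewzer*, *otomaj*, *lawow*, *pihev*); -lo when the stem ends in a vowel (*bapo*, *iha*).
*dula*: final sound = /a/, a vowel → -lo → *dulalo*.
*arur* — final sound /r/ (a voiced consonant) → -moh → *arurmoh*.
*tolohip* — final sound /p/ (a voiceless consonant) → -u → *tolohipu*.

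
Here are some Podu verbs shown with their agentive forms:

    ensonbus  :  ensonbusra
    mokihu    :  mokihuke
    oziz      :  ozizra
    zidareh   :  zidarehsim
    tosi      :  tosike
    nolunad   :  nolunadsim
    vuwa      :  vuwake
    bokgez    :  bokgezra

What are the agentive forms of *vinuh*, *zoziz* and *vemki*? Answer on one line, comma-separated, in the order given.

vinuhsim, zozizra, vemkike

The suffix is conditioned by the final sound: -ra when the stem ends in a sibilant (*ensonbus*, *oziz*, *bokgez*); -sim when the stem ends in a non-sibilant consonant (*zidareh*, *nolunad*); -ke when the stem ends in a vowel (*mokihu*, *tosi*, *vuwa*).
The final sound of *vinuh* is /h/, which is a non-sibilant consonant, so the suffix is -sim, giving *vinuhsim*.
Since the final sound of *zoziz* is /z/ (a sibilant), it takes -ra, giving *zozizra*.
Since the final sound of *vemki* is /i/ (a vowel), it takes -ke, giving *vemkike*.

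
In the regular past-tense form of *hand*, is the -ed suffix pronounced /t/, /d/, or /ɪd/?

The stem *hand* ends in /t/ or /d/.
The -ed suffix is realized as /ɪd/ after /t, d/; as /t/ after other voiceless consonants; and as /d/ after other voiced sounds.
So -ed on *hand* is pronounced /ɪd/.

/ɪd/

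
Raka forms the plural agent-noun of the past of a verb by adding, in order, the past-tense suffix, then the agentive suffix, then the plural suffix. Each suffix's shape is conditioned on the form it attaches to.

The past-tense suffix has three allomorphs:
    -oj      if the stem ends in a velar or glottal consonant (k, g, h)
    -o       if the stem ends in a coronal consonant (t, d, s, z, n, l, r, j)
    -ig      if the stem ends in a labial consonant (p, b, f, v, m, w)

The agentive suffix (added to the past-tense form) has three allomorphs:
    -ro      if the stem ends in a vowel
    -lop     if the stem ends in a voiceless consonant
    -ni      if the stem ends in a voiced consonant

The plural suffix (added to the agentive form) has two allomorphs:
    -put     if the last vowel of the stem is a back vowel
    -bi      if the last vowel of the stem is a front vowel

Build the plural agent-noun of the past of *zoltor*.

zoltororoput

*zoltor*: final consonant = /r/, coronal → -o → *zoltoro*.
The past-tense form *zoltoro* — final sound /o/ (a vowel) → -ro → *zoltororo*.
The agentive form *zoltororo* — last vowel /o/ (a back vowel) → -put → *zoltororoput*.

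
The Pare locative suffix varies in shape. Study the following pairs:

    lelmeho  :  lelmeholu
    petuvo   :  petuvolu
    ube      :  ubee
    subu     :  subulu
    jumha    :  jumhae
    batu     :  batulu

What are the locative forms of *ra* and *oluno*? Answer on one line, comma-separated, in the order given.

The pattern is rounding harmony: -lu when the last vowel of the stem is a rounded vowel (*lelmeho*, *petuvo*, *subu*, *batu*); -e when the last vowel of the stem is an unrounded vowel (*ube*, *jumha*).
The last vowel of *ra* is /a/, which is an unrounded vowel, so the suffix is -e, giving *rae*.
*oluno* — last vowel /o/ (a rounded vowel) → -lu → *olunolu*.

rae, olunolu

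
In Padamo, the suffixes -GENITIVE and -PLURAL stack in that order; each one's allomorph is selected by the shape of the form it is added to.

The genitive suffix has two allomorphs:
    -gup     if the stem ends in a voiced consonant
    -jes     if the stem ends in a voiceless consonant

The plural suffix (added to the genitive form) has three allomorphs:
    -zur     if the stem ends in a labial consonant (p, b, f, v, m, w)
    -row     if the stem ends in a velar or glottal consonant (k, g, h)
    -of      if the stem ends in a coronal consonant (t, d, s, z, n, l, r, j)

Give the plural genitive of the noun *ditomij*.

*ditomij* — final consonant /j/ (voiced) → -gup → *ditomijgup*.
Since the final consonant of the genitive form *ditomijgup* is /p/ (labial), it takes -zur, giving *ditomijgupzur*.

ditomijgupzur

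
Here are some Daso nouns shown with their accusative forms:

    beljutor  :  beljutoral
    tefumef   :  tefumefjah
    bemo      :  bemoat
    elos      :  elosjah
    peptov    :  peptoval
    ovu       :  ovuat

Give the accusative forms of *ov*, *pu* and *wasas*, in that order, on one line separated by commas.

The alternation tracks the final sound of the stem — -jah when the stem ends in a voiceless consonant (*tefumef*, *elos*); -al when the stem ends in a voiced consonant (*beljutor*, *peptov*); -at when the stem ends in a vowel (*bemo*, *ovu*).
Since the final sound of *ov* is /v/ (a voiced consonant), it takes -al, giving *oval*.
Since the final sound of *pu* is /u/ (a vowel), it takes -at, giving *puat*.
Since the final sound of *wasas* is /s/ (a voiceless consonant), it takes -jah, giving *wasasjah*.

oval, puat, wasasjah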